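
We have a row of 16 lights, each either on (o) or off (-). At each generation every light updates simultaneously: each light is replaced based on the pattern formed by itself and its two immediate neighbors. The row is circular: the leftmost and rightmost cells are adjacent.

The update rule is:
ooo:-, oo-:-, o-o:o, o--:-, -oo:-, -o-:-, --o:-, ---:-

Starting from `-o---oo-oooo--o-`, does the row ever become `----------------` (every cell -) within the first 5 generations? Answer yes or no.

yes

-------o--------
----------------
all cells are - at generation 2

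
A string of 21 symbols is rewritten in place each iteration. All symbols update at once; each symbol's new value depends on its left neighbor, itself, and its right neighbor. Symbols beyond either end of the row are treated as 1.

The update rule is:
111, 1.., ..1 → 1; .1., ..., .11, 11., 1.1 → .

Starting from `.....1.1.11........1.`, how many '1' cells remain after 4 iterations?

1...1......1......1..
.1.1.1....1.1....1.11
......1..1...1..1...1
1....1.11.1.1.11.1.1.
count of 1: 10

10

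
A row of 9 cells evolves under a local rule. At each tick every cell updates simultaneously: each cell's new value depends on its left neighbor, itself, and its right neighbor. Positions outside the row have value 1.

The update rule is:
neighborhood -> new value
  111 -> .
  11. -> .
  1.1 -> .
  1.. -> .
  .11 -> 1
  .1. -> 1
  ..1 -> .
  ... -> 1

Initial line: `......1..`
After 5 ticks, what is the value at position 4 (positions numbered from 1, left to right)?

.1111.1..
.1....1..
.1.11.1..
.1.1..1..
.1.1..1..
position 4 holds 1

1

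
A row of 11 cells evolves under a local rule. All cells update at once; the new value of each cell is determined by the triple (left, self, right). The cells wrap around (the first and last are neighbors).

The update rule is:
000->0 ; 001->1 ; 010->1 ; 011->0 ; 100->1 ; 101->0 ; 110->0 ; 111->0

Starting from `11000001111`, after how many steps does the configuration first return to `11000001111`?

4

step 1: 00100010000
step 2: 01110111000
step 3: 10000000100
step 4: 11000001111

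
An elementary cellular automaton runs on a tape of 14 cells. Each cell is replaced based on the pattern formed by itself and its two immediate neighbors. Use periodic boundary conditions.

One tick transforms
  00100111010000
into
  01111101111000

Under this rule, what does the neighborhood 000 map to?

0

At position 0 the neighborhood is 000; the next row has 0 there.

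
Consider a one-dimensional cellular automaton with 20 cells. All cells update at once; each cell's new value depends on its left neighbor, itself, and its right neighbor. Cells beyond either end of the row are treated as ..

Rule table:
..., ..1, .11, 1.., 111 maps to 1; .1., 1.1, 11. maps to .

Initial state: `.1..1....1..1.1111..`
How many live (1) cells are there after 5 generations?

1.11.1111.11..111.11
..1..111..1.1111..1.
11.1111.11..111.11.1
1..111..1.1111..1...
.1111.11..111.11.111
count of 1: 14

14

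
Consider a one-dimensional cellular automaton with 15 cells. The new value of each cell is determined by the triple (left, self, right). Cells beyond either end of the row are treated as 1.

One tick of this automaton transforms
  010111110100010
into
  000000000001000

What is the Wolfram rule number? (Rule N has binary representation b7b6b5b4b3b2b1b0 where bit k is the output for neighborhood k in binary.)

position 4: 111 → 0  (bit 7 = 0)
position 7: 110 → 0  (bit 6 = 0)
position 0: 101 → 0  (bit 5 = 0)
position 10: 100 → 0  (bit 4 = 0)
position 3: 011 → 0  (bit 3 = 0)
position 1: 010 → 0  (bit 2 = 0)
position 12: 001 → 0  (bit 1 = 0)
position 11: 000 → 1  (bit 0 = 1)
bits b7..b0 = 00000001 = 1

1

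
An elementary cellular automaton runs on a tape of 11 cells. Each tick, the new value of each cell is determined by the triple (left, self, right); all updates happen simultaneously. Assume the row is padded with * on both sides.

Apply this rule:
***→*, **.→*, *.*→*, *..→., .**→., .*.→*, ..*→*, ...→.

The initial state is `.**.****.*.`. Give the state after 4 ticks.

****.**.***

tick 1: *.**.******
tick 2: **.**.*****
tick 3: ***.**.****
tick 4: ****.**.***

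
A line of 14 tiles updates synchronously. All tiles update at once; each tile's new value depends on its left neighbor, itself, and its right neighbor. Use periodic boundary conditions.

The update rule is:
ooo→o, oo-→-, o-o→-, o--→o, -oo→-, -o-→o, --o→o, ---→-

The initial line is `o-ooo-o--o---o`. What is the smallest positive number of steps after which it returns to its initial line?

---o--ooooo-o-
--oooo-ooo--oo
oo-oo---o-oo--
-----o-oo---oo
o---oo---o-o--
oo-o--o-oo-ooo
o--oooo-----oo
-oo-oo-o---o-o
-------oo-oo-o
o-----o------o
-o---ooo----o-
ooo-o-o-o--ooo
oo--o-o-ooo-oo
o-ooo-o--o---o

14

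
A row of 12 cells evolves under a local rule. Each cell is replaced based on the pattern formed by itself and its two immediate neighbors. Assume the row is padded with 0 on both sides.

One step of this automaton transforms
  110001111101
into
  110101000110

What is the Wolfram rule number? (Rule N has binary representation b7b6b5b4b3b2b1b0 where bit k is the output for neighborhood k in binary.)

position 6: 111 → 0  (bit 7 = 0)
position 1: 110 → 1  (bit 6 = 1)
position 10: 101 → 1  (bit 5 = 1)
position 2: 100 → 0  (bit 4 = 0)
position 0: 011 → 1  (bit 3 = 1)
position 11: 010 → 0  (bit 2 = 0)
position 4: 001 → 0  (bit 1 = 0)
position 3: 000 → 1  (bit 0 = 1)
bits b7..b0 = 01101001 = 105

105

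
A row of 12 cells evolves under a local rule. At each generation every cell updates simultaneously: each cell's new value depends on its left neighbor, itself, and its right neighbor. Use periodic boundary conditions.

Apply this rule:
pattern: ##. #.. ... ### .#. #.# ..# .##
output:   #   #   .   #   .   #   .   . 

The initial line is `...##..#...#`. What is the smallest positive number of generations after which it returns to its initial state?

12

generation 1: #...##..#...
generation 2: .#...##..#..
generation 3: ..#...##..#.
generation 4: ...#...##..#
generation 5: #...#...##..
generation 6: .#...#...##.
generation 7: ..#...#...##
generation 8: #..#...#...#
generation 9: ##..#...#...
generation 10: .##..#...#..
generation 11: ..##..#...#.
generation 12: ...##..#...#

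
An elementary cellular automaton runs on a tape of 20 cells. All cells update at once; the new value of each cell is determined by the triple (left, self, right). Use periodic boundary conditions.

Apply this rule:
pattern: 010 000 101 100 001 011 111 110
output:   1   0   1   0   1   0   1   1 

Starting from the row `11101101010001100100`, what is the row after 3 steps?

01110111110010101101
10111011110111110111
11011101111011111011

11011101111011111011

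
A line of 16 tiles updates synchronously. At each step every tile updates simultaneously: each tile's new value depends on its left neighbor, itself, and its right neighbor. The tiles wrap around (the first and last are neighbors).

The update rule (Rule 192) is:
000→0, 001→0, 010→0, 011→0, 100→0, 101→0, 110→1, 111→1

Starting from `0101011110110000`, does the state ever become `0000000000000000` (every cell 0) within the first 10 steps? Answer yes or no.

step 1: 0000001110010000
step 2: 0000000110000000
step 3: 0000000010000000
step 4: 0000000000000000
all cells are 0 at step 4

yes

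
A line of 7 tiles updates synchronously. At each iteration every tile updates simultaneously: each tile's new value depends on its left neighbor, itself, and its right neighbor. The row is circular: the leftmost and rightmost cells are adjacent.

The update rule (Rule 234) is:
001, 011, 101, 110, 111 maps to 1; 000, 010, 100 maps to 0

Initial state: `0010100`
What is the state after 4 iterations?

1000010

0101000
1010000
0100001
1000010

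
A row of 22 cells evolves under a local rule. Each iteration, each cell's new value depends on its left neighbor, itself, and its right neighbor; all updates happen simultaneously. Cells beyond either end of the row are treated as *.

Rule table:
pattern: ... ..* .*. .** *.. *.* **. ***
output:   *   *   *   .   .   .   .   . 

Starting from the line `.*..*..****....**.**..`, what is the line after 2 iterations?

.*.**.*.....***......*
.*....*.****....*****.

.*....*.****....*****.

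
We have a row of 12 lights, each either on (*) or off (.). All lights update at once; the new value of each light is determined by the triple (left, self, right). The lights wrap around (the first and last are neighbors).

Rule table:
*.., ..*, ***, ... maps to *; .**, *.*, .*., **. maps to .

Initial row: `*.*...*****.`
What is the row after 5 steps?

...***.***..
***.*...*.**
**...***...*
*.***.*.***.
...*.....*..

...*.....*..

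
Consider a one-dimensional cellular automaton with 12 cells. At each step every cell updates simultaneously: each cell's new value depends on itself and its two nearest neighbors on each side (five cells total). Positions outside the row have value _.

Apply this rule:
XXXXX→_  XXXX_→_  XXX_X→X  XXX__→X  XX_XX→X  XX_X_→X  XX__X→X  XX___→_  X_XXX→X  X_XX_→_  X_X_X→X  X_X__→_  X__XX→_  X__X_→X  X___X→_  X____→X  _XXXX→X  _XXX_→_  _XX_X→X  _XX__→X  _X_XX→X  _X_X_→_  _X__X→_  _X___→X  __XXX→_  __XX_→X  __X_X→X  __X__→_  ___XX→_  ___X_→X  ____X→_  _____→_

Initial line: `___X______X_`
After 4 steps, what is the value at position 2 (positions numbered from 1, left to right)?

step 1: __X_XX___X_X
step 2: _XXX_X__XX__
step 3: ___XX___XX_X
step 4: ___XX___XXX_
position 2 holds _

_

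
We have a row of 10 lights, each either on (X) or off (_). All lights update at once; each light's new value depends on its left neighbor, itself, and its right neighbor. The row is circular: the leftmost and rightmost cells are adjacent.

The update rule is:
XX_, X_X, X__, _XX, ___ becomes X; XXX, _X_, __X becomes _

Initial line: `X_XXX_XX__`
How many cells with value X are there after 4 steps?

6

_XX_XXXXX_
_XXXX___XX
XX__XXX_XX
_XX_X_XXX_
count of X: 6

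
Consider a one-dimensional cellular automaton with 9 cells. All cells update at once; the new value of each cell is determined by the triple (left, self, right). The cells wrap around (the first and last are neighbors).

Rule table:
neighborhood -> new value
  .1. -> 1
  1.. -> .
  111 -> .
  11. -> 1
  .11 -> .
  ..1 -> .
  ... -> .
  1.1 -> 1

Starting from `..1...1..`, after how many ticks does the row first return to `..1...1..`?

tick 1: ..1...1..

1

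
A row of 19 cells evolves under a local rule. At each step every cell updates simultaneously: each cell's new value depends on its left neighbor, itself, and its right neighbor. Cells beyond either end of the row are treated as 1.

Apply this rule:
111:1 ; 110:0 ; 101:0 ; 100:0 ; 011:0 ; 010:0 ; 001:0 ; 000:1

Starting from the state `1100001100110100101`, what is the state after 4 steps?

0011000011111111000

1001100000000000000
0000001111111111110
0111100111111111100
0011000011111111000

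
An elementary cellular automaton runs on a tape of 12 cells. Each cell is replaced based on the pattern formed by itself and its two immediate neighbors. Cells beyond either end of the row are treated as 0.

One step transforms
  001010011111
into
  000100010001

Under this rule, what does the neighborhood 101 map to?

At position 3 the neighborhood is 101; the next row has 1 there.

1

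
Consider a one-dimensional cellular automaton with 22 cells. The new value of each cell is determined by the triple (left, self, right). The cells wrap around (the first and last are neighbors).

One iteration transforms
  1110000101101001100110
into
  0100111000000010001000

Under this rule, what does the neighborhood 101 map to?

At position 8 the neighborhood is 101; the next row has 0 there.

0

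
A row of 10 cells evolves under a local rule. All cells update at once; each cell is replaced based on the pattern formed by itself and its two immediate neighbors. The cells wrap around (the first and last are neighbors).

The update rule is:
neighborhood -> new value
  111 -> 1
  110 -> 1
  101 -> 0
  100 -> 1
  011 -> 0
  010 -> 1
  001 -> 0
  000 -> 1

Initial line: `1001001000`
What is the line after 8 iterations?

iteration 1: 1101101110
iteration 2: 0100100110
iteration 3: 0110110011
iteration 4: 0010011001
iteration 5: 1011001101
iteration 6: 1001100100
iteration 7: 1100110110
iteration 8: 0110010010

0110010010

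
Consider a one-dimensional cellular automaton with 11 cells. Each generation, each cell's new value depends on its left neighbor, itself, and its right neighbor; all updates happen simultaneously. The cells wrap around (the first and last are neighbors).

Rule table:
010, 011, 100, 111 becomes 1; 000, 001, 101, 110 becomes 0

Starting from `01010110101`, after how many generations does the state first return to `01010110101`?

2

01010100101
01010110101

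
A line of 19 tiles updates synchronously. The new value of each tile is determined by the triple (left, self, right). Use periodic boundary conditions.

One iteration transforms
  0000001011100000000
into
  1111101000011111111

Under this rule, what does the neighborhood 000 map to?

At position 0 the neighborhood is 000; the next row has 1 there.

1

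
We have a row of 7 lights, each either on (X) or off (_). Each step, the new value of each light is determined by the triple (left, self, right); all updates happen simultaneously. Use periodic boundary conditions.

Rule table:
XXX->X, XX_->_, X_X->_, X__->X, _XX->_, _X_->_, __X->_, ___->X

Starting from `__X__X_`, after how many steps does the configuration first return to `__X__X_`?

step 1: X__X__X
step 2: _X__X__
step 3: __X__XX
step 4: X__X___
step 5: _X__XX_
step 6: __X___X
step 7: X__XX__
step 8: _X___X_
step 9: __XX__X
step 10: X___X__
step 11: _XX__X_
step 12: ___X__X
step 13: XX__X__
step 14: __X__X_

14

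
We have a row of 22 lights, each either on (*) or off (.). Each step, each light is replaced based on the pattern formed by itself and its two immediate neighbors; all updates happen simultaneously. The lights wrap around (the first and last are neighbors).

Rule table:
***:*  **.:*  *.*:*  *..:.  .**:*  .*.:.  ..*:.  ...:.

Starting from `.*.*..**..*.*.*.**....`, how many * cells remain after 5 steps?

..*...**...*.*.***....
......**....*.****....
......**.....*****....
......**.....*****....  (fixed point — unchanged through step 5)
count of *: 7

7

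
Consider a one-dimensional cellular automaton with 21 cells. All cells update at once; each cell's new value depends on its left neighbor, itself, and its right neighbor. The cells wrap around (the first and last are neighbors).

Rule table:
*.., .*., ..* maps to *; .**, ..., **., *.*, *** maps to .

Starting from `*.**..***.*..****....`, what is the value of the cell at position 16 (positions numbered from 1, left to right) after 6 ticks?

.

*...**....***....*..*
.*.*..*..*...*..****.
**.********.****....*
................*..*.
...............******
*.............*......
position 16 holds .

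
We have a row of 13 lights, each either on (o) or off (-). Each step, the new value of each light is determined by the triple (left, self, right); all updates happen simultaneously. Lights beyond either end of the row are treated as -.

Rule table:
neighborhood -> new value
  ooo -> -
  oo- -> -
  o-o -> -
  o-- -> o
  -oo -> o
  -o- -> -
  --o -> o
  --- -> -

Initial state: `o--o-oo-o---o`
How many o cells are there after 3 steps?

4

step 1: -oo--o---o-o-
step 2: oo-oo-o-o---o
step 3: o--o-----o-o-
count of o: 4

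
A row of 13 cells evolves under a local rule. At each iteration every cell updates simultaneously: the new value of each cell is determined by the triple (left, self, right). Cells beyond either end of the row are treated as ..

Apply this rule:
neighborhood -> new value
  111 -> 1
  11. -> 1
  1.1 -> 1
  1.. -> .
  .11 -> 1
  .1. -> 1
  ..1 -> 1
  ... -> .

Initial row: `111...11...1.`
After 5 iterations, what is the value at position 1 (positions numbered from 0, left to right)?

1

111..111..11.
111.1111.111.
111111111111.
111111111111.  (fixed point — unchanged through iteration 5)
position 1 holds 1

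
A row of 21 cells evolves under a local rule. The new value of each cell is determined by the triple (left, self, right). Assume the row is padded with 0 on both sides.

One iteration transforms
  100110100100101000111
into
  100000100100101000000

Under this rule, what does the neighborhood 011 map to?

0

At position 3 the neighborhood is 011; the next row has 0 there.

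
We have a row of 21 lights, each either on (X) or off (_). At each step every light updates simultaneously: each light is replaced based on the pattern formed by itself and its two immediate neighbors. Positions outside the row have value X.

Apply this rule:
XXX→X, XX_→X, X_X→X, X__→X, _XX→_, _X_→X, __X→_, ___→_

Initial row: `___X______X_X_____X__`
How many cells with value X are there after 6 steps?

step 1: X__XX_____XXXX____XX_
step 2: XX__XX_____XXXX____XX
step 3: XXX__XX_____XXXX____X
step 4: XXXX__XX_____XXXX____
step 5: XXXXX__XX_____XXXX___
step 6: XXXXXX__XX_____XXXX__
count of X: 12

12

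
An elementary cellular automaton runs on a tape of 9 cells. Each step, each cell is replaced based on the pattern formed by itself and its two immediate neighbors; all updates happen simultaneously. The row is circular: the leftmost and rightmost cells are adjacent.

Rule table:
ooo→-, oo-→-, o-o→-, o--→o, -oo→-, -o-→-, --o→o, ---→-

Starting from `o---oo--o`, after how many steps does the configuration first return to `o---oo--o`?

2

step 1: -o-o--oo-
step 2: o---oo--o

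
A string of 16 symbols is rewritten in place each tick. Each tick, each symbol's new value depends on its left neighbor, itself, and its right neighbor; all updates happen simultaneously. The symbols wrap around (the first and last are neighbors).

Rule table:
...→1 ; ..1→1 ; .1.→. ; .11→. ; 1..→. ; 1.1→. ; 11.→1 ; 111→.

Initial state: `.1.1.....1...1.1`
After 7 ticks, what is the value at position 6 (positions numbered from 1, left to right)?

.....1111..11...
11111...1.1.1.11
....1.11........
1111...1.1111111
...1.11.........
111...1.11111111
..1.11..........
position 6 holds 1

1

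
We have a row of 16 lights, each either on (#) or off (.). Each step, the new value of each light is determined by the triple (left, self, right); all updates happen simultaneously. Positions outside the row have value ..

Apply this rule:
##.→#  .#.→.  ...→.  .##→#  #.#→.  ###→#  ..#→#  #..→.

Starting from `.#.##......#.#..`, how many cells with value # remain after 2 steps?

4

#..##.....#.....
..###....#......
count of #: 4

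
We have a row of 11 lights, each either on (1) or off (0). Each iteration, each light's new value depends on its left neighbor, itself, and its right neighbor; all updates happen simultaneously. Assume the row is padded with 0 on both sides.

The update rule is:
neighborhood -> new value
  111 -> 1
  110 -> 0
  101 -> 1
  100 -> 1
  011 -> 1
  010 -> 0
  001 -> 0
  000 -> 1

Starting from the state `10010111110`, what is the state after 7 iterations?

01001111101
00101111010
10011110101
01011101010
00111010101
10110101010
01101010101

01101010101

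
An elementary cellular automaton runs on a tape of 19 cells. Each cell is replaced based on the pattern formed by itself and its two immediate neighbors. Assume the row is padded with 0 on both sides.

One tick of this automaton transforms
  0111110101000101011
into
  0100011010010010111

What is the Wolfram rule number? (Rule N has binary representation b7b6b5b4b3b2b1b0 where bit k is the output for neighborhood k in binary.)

105

position 2: 111 → 0  (bit 7 = 0)
position 5: 110 → 1  (bit 6 = 1)
position 6: 101 → 1  (bit 5 = 1)
position 10: 100 → 0  (bit 4 = 0)
position 1: 011 → 1  (bit 3 = 1)
position 7: 010 → 0  (bit 2 = 0)
position 0: 001 → 0  (bit 1 = 0)
position 11: 000 → 1  (bit 0 = 1)
bits b7..b0 = 01101001 = 105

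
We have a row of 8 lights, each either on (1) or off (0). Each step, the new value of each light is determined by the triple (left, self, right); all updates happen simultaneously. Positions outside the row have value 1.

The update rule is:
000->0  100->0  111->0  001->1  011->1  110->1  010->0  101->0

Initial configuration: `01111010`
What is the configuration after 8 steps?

01101001

step 1: 01001000
step 2: 00010001
step 3: 00100011
step 4: 01000110
step 5: 00001110
step 6: 00011010
step 7: 00111000
step 8: 01101001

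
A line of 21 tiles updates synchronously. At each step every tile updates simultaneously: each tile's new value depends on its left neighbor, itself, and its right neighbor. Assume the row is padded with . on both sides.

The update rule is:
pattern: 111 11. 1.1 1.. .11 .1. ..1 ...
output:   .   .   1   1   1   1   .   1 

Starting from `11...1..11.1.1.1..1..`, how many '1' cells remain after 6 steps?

1.11.11.1.1111111.111
111.11.1111......11..
1..11.11...11111.1.11
11.1.11.11.1....1111.
1.1111.11.11111.1...1
111...11.11....1111.1
count of 1: 12

12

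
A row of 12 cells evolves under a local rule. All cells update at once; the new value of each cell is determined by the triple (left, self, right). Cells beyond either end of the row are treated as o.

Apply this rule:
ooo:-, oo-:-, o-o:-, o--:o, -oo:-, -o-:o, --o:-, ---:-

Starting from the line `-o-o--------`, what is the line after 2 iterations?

-o---o------

-o-oo-------
-o---o------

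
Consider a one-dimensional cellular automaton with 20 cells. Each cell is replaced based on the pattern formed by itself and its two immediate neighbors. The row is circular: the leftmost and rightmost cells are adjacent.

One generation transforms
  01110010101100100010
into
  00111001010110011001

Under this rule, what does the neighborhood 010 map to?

0

At position 6 the neighborhood is 010; the next row has 0 there.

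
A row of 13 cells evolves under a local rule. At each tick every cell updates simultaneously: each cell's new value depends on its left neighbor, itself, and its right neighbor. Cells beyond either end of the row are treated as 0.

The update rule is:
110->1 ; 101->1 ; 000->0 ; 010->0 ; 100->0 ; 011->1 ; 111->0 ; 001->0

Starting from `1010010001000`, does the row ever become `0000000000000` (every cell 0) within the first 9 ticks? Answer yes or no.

tick 1: 0100000000000
tick 2: 0000000000000
all cells are 0 at tick 2

yes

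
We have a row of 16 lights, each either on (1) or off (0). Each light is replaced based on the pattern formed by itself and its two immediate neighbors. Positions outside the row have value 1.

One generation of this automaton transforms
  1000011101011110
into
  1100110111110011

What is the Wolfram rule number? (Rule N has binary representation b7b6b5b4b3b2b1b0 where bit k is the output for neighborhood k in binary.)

position 6: 111 → 0  (bit 7 = 0)
position 0: 110 → 1  (bit 6 = 1)
position 8: 101 → 1  (bit 5 = 1)
position 1: 100 → 1  (bit 4 = 1)
position 5: 011 → 1  (bit 3 = 1)
position 9: 010 → 1  (bit 2 = 1)
position 4: 001 → 1  (bit 1 = 1)
position 2: 000 → 0  (bit 0 = 0)
bits b7..b0 = 01111110 = 126

126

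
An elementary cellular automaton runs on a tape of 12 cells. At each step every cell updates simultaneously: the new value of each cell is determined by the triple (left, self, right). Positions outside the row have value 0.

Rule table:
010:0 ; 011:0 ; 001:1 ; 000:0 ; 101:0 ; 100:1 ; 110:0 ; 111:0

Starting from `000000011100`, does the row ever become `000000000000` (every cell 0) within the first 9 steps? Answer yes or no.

no

000000100010
000001010101
000010000000
000101000000
001000100000
010101010000
100000001000
010000010100
101000100010
step 9 is 101000100010, still not uniform 0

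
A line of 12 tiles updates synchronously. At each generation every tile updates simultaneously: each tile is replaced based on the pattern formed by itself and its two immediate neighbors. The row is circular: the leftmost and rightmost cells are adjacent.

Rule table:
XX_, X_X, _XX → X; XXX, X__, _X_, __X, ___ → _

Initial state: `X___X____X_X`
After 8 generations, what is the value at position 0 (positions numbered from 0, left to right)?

_

generation 1: X_________XX
generation 2: X_________X_
generation 3: ___________X
generation 4: ____________
generation 5: ____________  (fixed point — unchanged through generation 8)
position 0 holds _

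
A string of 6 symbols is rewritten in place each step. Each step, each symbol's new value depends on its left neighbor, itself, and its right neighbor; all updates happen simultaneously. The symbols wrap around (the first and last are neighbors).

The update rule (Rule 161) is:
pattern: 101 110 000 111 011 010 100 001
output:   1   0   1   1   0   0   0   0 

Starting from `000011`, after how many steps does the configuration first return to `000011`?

2

011000
000011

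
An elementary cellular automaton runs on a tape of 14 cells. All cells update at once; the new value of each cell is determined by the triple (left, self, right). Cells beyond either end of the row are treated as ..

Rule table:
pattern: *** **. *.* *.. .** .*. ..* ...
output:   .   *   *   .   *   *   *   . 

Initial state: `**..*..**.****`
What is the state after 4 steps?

*....**.**...*

**.**.*****..*
*******...*.**
*.....*..*****
*....**.**...*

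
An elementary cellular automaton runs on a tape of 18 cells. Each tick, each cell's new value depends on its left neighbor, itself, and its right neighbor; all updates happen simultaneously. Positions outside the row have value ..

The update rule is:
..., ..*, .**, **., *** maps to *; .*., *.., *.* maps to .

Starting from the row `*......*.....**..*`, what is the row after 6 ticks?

*******.*******.**

..*****..******.*.
*******.*******...
*******.*******.**
*******.*******.**  (fixed point — unchanged through tick 6)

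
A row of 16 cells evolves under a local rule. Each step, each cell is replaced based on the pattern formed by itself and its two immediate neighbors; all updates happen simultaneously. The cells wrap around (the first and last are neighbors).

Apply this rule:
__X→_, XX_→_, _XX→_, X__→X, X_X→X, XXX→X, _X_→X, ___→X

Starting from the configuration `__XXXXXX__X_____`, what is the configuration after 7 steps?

X__XXXX_X_XXXXXX
_X__XX_XXX_XXXXX
XXX___X_X_X_XXX_
_X_XX_XXXXXX_X_X
XXX__X_XXXX_XXXX
XX_X_XX_XX_X_XXX
X_XXX__X__XXX_XX

X_XXX__X__XXX_XX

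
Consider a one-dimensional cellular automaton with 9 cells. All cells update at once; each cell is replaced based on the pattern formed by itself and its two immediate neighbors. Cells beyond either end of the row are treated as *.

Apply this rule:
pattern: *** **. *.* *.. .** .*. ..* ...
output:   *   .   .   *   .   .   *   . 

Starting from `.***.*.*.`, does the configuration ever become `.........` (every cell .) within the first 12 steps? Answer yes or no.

no

..*......
**.*....*
*...*..*.
.*.*.**..
.......**
*.....*.*
.*...*...
..*.*.*.*
**.......
*.*.....*
...*...*.
*.*.*.*..
step 12 is *.*.*.*.., still not uniform .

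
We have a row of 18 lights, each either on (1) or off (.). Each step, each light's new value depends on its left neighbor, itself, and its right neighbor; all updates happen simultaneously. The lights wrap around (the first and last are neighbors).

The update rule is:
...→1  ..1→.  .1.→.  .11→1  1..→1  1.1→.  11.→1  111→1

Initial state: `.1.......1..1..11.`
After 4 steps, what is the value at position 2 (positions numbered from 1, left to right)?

step 1: ..111111..1..1.111
step 2: 1.1111111..1...111
step 3: 1.11111111..11.111
step 4: 1.111111111.11.111
position 2 holds .

.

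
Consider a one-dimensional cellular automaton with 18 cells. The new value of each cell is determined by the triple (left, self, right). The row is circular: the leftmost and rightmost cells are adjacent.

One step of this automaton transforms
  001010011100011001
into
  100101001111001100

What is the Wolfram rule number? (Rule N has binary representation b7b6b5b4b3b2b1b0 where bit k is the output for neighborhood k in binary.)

241

position 8: 111 → 1  (bit 7 = 1)
position 9: 110 → 1  (bit 6 = 1)
position 3: 101 → 1  (bit 5 = 1)
position 0: 100 → 1  (bit 4 = 1)
position 7: 011 → 0  (bit 3 = 0)
position 2: 010 → 0  (bit 2 = 0)
position 1: 001 → 0  (bit 1 = 0)
position 11: 000 → 1  (bit 0 = 1)
bits b7..b0 = 11110001 = 241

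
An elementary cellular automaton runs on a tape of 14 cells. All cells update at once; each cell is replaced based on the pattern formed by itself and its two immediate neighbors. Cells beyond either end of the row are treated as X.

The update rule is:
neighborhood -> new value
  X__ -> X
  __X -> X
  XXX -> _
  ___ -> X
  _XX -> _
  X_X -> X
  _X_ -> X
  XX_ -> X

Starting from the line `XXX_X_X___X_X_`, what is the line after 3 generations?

_XXXXXXXXXXXXX

generation 1: __XXXXXXXXXXXX
generation 2: XX____________
generation 3: _XXXXXXXXXXXXX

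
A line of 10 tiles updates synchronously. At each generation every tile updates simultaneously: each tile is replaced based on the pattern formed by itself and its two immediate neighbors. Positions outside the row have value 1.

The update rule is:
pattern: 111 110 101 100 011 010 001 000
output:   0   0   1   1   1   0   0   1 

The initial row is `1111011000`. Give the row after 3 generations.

0000110110
1110101101
0001011011

0001011011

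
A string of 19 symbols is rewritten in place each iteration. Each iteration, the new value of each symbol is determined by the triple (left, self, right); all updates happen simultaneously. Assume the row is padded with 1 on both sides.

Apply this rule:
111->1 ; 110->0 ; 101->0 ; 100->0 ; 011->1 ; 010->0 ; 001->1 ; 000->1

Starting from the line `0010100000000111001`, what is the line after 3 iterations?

0100001111111110011
0001111111111100111
0111111111111001111

0111111111111001111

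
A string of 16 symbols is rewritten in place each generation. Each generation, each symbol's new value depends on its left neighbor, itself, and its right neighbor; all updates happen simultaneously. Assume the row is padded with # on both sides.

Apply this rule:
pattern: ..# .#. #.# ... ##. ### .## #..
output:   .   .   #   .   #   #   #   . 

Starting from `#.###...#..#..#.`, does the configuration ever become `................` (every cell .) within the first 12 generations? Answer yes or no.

no

#####..........#
#####..........#  (fixed point — unchanged through generation 12)
generation 12 is #####..........#, still not uniform .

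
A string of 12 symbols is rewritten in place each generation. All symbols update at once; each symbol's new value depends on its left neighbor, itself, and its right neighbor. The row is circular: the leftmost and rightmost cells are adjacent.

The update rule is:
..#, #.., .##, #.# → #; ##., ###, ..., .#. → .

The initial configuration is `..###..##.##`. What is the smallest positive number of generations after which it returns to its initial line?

###..###.##.
#..###..##.#
.###..###.##
##..###..##.
#.###..###.#
.##..###..##
##.###..###.
#.##..###..#
.##.###..###
##.##..###..
#.##.###..##
.##.##..###.
##.##.###..#
..##.##..###
###.##.###..
#..##.##..##
.###.##.###.
##..##.##..#
..###.##.###
###..##.##..
#..###.##.##
.###..##.##.
##..###.##.#
..###..##.##

24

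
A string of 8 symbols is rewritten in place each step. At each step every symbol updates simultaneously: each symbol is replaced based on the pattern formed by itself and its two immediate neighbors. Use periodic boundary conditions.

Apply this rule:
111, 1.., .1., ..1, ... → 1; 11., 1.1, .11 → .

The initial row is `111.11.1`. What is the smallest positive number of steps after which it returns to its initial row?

6

11......
..111111
11.1111.
....11..
1111..11
111.11.1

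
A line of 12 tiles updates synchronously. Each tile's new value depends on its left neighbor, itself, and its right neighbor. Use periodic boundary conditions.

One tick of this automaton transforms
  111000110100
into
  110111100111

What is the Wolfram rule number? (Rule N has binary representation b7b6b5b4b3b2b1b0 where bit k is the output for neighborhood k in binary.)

159

position 1: 111 → 1  (bit 7 = 1)
position 2: 110 → 0  (bit 6 = 0)
position 8: 101 → 0  (bit 5 = 0)
position 3: 100 → 1  (bit 4 = 1)
position 0: 011 → 1  (bit 3 = 1)
position 9: 010 → 1  (bit 2 = 1)
position 5: 001 → 1  (bit 1 = 1)
position 4: 000 → 1  (bit 0 = 1)
bits b7..b0 = 10011111 = 159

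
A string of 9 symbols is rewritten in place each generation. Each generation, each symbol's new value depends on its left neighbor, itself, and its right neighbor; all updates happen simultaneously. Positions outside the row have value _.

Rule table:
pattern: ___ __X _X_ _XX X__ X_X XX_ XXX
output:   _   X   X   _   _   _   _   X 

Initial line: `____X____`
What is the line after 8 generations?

___XX____
__X______
_XX______
X________
X________  (fixed point — unchanged through generation 8)

X________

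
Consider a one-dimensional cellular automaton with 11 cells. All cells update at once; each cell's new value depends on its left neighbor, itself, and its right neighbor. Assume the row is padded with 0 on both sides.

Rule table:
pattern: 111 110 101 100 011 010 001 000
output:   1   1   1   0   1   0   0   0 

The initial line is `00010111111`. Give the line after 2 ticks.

tick 1: 00001111111
tick 2: 00001111111

00001111111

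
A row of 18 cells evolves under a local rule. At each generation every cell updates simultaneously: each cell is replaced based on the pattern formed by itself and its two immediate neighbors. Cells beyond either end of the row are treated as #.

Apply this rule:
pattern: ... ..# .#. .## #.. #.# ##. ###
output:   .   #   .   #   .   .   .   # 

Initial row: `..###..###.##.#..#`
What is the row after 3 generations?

generation 1: .###..###..#....##
generation 2: .##..###..#....###
generation 3: .#..###..#....####

.#..###..#....####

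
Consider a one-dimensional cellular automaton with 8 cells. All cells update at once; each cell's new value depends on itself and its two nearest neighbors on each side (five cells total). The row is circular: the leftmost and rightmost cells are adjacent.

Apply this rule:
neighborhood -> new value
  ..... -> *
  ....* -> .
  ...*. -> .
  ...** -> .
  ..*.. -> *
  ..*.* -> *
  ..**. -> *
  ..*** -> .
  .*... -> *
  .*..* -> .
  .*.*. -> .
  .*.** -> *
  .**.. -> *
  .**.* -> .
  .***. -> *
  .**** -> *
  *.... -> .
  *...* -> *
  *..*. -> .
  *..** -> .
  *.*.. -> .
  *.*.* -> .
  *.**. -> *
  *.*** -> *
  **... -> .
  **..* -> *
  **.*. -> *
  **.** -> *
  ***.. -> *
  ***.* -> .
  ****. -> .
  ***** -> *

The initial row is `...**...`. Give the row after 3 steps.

*.***.**

*..**..*
**.***.*
*.***.**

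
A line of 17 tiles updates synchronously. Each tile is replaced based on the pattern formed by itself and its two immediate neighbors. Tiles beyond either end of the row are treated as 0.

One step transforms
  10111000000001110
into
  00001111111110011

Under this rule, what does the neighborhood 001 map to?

At position 12 the neighborhood is 001; the next row has 1 there.

1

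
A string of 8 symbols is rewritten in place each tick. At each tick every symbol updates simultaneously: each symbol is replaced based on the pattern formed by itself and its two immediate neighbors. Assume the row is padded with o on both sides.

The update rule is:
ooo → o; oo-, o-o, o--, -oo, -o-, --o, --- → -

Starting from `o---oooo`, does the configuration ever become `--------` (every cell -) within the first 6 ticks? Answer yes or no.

yes

-----ooo
------oo
-------o
--------
all cells are - at tick 4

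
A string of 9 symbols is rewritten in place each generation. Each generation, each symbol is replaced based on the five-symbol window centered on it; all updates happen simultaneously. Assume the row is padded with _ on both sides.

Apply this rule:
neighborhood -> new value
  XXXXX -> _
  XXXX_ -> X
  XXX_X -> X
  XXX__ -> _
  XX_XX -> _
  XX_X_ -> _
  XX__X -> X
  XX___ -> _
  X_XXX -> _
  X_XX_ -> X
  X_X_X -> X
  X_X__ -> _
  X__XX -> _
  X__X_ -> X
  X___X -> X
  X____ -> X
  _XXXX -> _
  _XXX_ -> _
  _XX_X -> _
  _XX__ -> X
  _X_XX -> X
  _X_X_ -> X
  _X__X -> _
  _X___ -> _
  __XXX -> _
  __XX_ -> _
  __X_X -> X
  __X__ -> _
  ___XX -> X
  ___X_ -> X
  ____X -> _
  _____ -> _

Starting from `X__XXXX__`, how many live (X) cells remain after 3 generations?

2

_____X__X
____X__X_
___X__X__
count of X: 2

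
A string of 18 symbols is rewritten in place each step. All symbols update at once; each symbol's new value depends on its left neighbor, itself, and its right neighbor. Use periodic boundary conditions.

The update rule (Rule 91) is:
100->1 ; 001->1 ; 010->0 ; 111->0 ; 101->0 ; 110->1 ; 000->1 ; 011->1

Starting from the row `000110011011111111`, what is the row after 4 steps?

000000010101111111

111111111010000001
000000001001111111
111111110111000001
000000010101111111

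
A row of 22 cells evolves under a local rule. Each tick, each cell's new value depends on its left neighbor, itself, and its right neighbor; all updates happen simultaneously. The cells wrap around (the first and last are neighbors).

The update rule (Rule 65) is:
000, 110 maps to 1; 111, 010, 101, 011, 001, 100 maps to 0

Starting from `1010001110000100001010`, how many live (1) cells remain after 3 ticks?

tick 1: 0000100010110001100000
tick 2: 1110001000010100101111
tick 3: 0010100011000000000000
count of 1: 4

4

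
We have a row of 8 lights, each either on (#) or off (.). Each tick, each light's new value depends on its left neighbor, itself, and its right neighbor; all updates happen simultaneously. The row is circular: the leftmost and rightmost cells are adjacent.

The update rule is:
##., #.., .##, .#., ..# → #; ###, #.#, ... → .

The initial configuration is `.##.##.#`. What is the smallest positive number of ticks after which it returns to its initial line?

.##.##.#

1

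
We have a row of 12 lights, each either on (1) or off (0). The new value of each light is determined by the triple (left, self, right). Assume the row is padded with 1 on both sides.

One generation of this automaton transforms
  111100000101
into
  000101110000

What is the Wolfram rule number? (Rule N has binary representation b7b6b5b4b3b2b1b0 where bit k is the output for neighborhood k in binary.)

position 0: 111 → 0  (bit 7 = 0)
position 3: 110 → 1  (bit 6 = 1)
position 10: 101 → 0  (bit 5 = 0)
position 4: 100 → 0  (bit 4 = 0)
position 11: 011 → 0  (bit 3 = 0)
position 9: 010 → 0  (bit 2 = 0)
position 8: 001 → 0  (bit 1 = 0)
position 5: 000 → 1  (bit 0 = 1)
bits b7..b0 = 01000001 = 65

65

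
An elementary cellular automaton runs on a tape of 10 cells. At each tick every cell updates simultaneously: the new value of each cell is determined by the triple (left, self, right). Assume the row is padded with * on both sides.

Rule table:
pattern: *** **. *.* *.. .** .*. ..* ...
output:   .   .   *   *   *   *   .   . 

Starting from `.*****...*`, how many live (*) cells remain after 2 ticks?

4

**....*..*
..*...**.*
count of *: 4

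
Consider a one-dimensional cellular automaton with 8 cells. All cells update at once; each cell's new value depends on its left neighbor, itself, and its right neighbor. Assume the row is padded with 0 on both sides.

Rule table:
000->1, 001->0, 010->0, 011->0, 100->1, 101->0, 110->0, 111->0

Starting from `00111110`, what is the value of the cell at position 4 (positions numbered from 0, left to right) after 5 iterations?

0

iteration 1: 10000001
iteration 2: 01111100
iteration 3: 00000011
iteration 4: 11111000
iteration 5: 00000111
position 4 holds 0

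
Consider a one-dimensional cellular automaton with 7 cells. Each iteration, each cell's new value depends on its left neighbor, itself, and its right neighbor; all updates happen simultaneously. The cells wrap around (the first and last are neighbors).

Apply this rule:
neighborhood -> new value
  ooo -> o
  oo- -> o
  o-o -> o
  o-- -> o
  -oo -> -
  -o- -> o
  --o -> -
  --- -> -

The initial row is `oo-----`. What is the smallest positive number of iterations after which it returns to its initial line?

-oo----
--oo---
---oo--
----oo-
-----oo
o-----o
oo-----

7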